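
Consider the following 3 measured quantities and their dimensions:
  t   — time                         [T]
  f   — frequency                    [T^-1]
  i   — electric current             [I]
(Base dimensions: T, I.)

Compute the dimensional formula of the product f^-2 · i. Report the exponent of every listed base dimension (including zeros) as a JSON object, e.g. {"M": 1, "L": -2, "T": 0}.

Dimensional matrix (T×I by t×f×i):
  T: [ 1 -1  0]
  I: [ 0  0  1]
  [T]: (-2)·-1+(1)·0 = 2
  [I]: (-2)·0+(1)·1 = 1
⇒ T^2 I

{"T": 2, "I": 1}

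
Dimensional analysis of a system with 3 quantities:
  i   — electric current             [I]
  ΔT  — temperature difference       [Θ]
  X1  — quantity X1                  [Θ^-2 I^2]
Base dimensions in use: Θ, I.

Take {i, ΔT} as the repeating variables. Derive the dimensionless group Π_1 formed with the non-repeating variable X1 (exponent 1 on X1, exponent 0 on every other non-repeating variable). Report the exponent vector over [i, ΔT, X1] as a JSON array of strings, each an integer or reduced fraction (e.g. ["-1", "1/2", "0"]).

Dimensional matrix (Θ×I by i×ΔT×X1):
  Θ: [ 0  1 -2]
  I: [ 1  0  2]
Echelon form has 2 nonzero rows (pivots: i,ΔT)
Pivot set = {i,ΔT}, free = {X1}
RREF:
  r0: [   1    0    2]
  r1: [   0    1   -2]
Fix exponent of X1 at 1; solve each RREF row for its pivot's exponent:
  r0: exp(i) + (2)·1 = 0 ⇒ exp(i) = -2
  r1: exp(ΔT) + (-2)·1 = 0 ⇒ exp(ΔT) = 2
Π_1 = i^-2 · ΔT^2 · X1

["-2", "2", "1"]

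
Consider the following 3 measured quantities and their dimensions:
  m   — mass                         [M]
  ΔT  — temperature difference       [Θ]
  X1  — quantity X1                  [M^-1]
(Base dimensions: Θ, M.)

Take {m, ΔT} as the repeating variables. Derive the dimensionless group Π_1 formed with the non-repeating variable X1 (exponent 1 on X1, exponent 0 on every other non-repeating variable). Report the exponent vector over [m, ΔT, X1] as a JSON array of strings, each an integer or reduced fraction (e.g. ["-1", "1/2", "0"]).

["1", "0", "1"]

Exponent matrix [Θ,M] × [m,ΔT,X1]:
  Θ: [ 0  1  0]
  M: [ 1  0 -1]
Row reduction gives pivot columns m,ΔT; rank = 2
Pivot set = {m,ΔT}, free = {X1}
RREF:
  r0: [   1    0   -1]
  r1: [   0    1    0]
Fix exponent of X1 at 1; solve each RREF row for its pivot's exponent:
  r0: exp(m) + (-1)·1 = 0 ⇒ exp(m) = 1
  r1: exp(ΔT) + (0)·1 = 0 ⇒ exp(ΔT) = 0
Π_1 = m · X1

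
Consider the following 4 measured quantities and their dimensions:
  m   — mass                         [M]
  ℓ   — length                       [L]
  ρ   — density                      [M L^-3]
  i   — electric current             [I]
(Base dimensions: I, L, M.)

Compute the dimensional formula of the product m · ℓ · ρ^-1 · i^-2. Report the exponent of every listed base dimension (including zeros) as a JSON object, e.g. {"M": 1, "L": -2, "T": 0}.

Exponent matrix [I,L,M] × [m,ℓ,ρ,i]:
  I: [ 0  0  0  1]
  L: [ 0  1 -3  0]
  M: [ 1  0  1  0]
  [I]: (1)·0+(1)·0+(-1)·0+(-2)·1 = -2
  [L]: (1)·0+(1)·1+(-1)·-3+(-2)·0 = 4
  [M]: (1)·1+(1)·0+(-1)·1+(-2)·0 = 0
⇒ I^-2 L^4

{"I": -2, "L": 4, "M": 0}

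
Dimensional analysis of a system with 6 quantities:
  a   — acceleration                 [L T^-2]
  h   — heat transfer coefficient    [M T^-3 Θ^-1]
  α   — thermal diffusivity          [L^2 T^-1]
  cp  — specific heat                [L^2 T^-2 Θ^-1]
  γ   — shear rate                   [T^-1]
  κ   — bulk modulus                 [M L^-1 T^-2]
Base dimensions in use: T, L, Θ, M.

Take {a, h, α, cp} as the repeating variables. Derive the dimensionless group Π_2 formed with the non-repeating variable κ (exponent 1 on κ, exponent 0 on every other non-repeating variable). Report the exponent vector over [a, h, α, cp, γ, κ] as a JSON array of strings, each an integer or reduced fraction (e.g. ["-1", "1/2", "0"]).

Dimensional matrix (T×L×Θ×M by a×h×α×cp×γ×κ):
  T: [-2 -3 -1 -2 -1 -2]
  L: [ 1  0  2  2  0 -1]
  Θ: [ 0 -1  0 -1  0  0]
  M: [ 0  1  0  0  0  1]
Echelon form has 4 nonzero rows (pivots: a,h,α,cp)
Repeat: a,h,α,cp; free: γ,κ
RREF:
  r0: [   1    0    0    0  2/3  1/3]
  r1: [   0    1    0    0    0    1]
  r2: [   0    0    1    0 -1/3  1/3]
  r3: [   0    0    0    1    0   -1]
Fix exponent of κ at 1, γ at 0; solve each RREF row for its pivot's exponent:
  r0: exp(a) + (1/3)·1 = 0 ⇒ exp(a) = -1/3
  r1: exp(h) + (1)·1 = 0 ⇒ exp(h) = -1
  r2: exp(α) + (1/3)·1 = 0 ⇒ exp(α) = -1/3
  r3: exp(cp) + (-1)·1 = 0 ⇒ exp(cp) = 1
Π_2 = a^(-1/3) · h^-1 · α^(-1/3) · cp · κ

["-1/3", "-1", "-1/3", "1", "0", "1"]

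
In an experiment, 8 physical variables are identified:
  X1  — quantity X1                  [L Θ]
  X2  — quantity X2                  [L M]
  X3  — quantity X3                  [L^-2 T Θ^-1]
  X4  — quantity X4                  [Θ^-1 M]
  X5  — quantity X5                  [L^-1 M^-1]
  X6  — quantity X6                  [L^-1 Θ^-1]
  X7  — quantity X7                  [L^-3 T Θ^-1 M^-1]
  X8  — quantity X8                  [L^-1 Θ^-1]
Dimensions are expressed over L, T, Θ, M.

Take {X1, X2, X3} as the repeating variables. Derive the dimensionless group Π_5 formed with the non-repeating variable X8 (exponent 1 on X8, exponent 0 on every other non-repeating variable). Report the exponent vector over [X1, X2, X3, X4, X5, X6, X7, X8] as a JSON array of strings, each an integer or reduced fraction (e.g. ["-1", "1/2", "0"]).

["1", "0", "0", "0", "0", "0", "0", "1"]

Exponent matrix [L,T,Θ,M] × [X1,X2,X3,X4,X5,X6,X7,X8]:
  L: [ 1  1 -2  0 -1 -1 -3 -1]
  T: [ 0  0  1  0  0  0  1  0]
  Θ: [ 1  0 -1 -1  0 -1 -1 -1]
  M: [ 0  1  0  1 -1  0 -1  0]
Row reduction gives pivot columns X1,X2,X3; rank = 3
Pivot set = {X1,X2,X3}, free = {X4,X5,X6,X7,X8}
RREF:
  r0: [   1    0    0   -1    0   -1    0   -1]
  r1: [   0    1    0    1   -1    0   -1    0]
  r2: [   0    0    1    0    0    0    1    0]
  r3: [   0    0    0    0    0    0    0    0]
Fix exponent of X8 at 1, X4 at 0, X5 at 0, X6 at 0, X7 at 0; solve each RREF row for its pivot's exponent:
  r0: exp(X1) + (-1)·1 = 0 ⇒ exp(X1) = 1
  r1: exp(X2) + (0)·1 = 0 ⇒ exp(X2) = 0
  r2: exp(X3) + (0)·1 = 0 ⇒ exp(X3) = 0
Π_5 = X1 · X8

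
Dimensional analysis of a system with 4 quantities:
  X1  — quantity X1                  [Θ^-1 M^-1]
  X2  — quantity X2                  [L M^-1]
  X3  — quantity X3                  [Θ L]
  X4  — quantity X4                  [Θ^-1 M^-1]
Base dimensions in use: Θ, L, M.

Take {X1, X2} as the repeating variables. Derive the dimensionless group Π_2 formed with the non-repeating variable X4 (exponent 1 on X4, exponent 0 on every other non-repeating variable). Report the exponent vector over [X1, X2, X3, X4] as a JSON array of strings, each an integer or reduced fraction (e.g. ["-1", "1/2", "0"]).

["-1", "0", "0", "1"]

Dimensional matrix (Θ×L×M by X1×X2×X3×X4):
  Θ: [-1  0  1 -1]
  L: [ 0  1  1  0]
  M: [-1 -1  0 -1]
RREF → pivots at {X1,X2} ⇒ r = 2
Repeat: X1,X2; free: X3,X4
RREF:
  r0: [   1    0   -1    1]
  r1: [   0    1    1    0]
  r2: [   0    0    0    0]
Fix exponent of X4 at 1, X3 at 0; solve each RREF row for its pivot's exponent:
  r0: exp(X1) + (1)·1 = 0 ⇒ exp(X1) = -1
  r1: exp(X2) + (0)·1 = 0 ⇒ exp(X2) = 0
Π_2 = X1^-1 · X4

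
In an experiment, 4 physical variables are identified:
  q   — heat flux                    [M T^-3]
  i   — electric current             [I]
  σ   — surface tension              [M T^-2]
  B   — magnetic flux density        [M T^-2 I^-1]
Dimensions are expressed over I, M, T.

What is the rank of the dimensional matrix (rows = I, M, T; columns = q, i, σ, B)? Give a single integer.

Exponent matrix [I,M,T] × [q,i,σ,B]:
  I: [ 0  1  0 -1]
  M: [ 1  0  1  1]
  T: [-3  0 -2 -2]
Echelon form has 3 nonzero rows (pivots: q,i,σ)

3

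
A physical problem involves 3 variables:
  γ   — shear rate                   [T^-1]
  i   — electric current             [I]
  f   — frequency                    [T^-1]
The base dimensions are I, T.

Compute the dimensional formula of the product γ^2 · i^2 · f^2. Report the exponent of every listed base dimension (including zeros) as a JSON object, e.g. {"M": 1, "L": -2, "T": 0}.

Exponent matrix [I,T] × [γ,i,f]:
  I: [ 0  1  0]
  T: [-1  0 -1]
  [I]: (2)·0+(2)·1+(2)·0 = 2
  [T]: (2)·-1+(2)·0+(2)·-1 = -4
⇒ I^2 T^-4

{"I": 2, "T": -4}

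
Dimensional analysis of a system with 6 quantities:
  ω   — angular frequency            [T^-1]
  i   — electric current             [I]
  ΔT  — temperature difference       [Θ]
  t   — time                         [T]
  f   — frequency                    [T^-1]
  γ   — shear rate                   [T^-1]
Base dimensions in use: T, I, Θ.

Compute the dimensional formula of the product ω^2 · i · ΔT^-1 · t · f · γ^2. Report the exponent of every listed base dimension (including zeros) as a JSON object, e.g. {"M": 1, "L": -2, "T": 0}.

{"T": -4, "I": 1, "Θ": -1}

Dimensional matrix (T×I×Θ by ω×i×ΔT×t×f×γ):
  T: [-1  0  0  1 -1 -1]
  I: [ 0  1  0  0  0  0]
  Θ: [ 0  0  1  0  0  0]
  [T]: (2)·-1+(1)·0+(-1)·0+(1)·1+(1)·-1+(2)·-1 = -4
  [I]: (2)·0+(1)·1+(-1)·0+(1)·0+(1)·0+(2)·0 = 1
  [Θ]: (2)·0+(1)·0+(-1)·1+(1)·0+(1)·0+(2)·0 = -1
⇒ T^-4 I Θ^-1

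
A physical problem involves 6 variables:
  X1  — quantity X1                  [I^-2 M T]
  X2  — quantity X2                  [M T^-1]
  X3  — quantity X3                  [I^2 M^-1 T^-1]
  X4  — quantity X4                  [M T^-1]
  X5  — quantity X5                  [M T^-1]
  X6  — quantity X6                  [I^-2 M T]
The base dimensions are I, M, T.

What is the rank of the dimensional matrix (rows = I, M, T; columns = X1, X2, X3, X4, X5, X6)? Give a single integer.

Write exponents as rows I,M,T / cols X1,X2,X3,X4,X5,X6:
  I: [-2  0  2  0  0 -2]
  M: [ 1  1 -1  1  1  1]
  T: [ 1 -1 -1 -1 -1  1]
Row reduction gives pivot columns X1,X2; rank = 2

2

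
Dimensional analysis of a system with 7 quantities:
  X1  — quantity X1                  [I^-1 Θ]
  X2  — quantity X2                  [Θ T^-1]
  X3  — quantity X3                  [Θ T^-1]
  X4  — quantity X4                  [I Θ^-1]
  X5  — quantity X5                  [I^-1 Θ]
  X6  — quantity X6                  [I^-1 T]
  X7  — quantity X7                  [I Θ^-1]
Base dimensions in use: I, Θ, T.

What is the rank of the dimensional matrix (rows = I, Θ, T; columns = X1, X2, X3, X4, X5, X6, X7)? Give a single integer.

Exponent matrix [I,Θ,T] × [X1,X2,X3,X4,X5,X6,X7]:
  I: [-1  0  0  1 -1 -1  1]
  Θ: [ 1  1  1 -1  1  0 -1]
  T: [ 0 -1 -1  0  0  1  0]
Echelon form has 2 nonzero rows (pivots: X1,X2)

2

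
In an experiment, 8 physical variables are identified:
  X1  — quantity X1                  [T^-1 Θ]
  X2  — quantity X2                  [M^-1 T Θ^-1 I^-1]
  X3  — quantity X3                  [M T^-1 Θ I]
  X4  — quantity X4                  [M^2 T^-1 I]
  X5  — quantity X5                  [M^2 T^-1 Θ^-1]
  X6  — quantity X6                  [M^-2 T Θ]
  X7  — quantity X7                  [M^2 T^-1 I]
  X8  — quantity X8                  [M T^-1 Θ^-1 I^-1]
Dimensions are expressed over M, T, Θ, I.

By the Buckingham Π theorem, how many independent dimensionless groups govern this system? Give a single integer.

Write exponents as rows M,T,Θ,I / cols X1,X2,X3,X4,X5,X6,X7,X8:
  M: [ 0 -1  1  2  2 -2  2  1]
  T: [-1  1 -1 -1 -1  1 -1 -1]
  Θ: [ 1 -1  1  0 -1  1  0 -1]
  I: [ 0 -1  1  1  0  0  1 -1]
Echelon form has 3 nonzero rows (pivots: X1,X2,X4)
n=8, r=3 ⇒ 5 dimensionless groups

5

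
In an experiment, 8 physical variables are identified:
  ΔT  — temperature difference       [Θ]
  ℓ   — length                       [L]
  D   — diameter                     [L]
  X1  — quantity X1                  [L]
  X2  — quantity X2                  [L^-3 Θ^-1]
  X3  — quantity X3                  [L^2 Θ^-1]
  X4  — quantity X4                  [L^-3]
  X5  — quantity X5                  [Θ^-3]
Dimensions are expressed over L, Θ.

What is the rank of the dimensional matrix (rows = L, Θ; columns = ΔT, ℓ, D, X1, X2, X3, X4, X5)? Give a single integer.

2

Exponent matrix [L,Θ] × [ΔT,ℓ,D,X1,X2,X3,X4,X5]:
  L: [ 0  1  1  1 -3  2 -3  0]
  Θ: [ 1  0  0  0 -1 -1  0 -3]
Row reduction gives pivot columns ΔT,ℓ; rank = 2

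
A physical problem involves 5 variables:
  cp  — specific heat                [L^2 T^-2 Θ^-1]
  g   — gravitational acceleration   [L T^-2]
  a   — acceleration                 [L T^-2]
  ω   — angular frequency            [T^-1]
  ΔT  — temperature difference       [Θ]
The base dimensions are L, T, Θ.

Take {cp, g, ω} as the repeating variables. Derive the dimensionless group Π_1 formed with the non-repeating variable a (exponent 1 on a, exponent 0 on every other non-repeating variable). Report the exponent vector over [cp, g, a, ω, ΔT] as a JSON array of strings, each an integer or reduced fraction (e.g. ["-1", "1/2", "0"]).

["0", "-1", "1", "0", "0"]

Dimensional matrix (L×T×Θ by cp×g×a×ω×ΔT):
  L: [ 2  1  1  0  0]
  T: [-2 -2 -2 -1  0]
  Θ: [-1  0  0  0  1]
Echelon form has 3 nonzero rows (pivots: cp,g,ω)
Repeat: cp,g,ω; free: a,ΔT
RREF:
  r0: [   1    0    0    0   -1]
  r1: [   0    1    1    0    2]
  r2: [   0    0    0    1   -2]
Fix exponent of a at 1, ΔT at 0; solve each RREF row for its pivot's exponent:
  r0: exp(cp) + (0)·1 = 0 ⇒ exp(cp) = 0
  r1: exp(g) + (1)·1 = 0 ⇒ exp(g) = -1
  r2: exp(ω) + (0)·1 = 0 ⇒ exp(ω) = 0
Π_1 = g^-1 · a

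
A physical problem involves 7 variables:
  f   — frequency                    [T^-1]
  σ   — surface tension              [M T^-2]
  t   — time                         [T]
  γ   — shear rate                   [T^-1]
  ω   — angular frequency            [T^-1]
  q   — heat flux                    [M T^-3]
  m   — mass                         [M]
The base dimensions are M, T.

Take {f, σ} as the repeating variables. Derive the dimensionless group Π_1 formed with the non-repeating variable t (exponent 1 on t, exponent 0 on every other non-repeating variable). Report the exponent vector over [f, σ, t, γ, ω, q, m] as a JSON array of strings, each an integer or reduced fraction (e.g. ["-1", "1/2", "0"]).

Exponent matrix [M,T] × [f,σ,t,γ,ω,q,m]:
  M: [ 0  1  0  0  0  1  1]
  T: [-1 -2  1 -1 -1 -3  0]
RREF → pivots at {f,σ} ⇒ r = 2
Repeat: f,σ; free: t,γ,ω,q,m
RREF:
  r0: [   1    0   -1    1    1    1   -2]
  r1: [   0    1    0    0    0    1    1]
Fix exponent of t at 1, γ at 0, ω at 0, q at 0, m at 0; solve each RREF row for its pivot's exponent:
  r0: exp(f) + (-1)·1 = 0 ⇒ exp(f) = 1
  r1: exp(σ) + (0)·1 = 0 ⇒ exp(σ) = 0
Π_1 = f · t

["1", "0", "1", "0", "0", "0", "0"]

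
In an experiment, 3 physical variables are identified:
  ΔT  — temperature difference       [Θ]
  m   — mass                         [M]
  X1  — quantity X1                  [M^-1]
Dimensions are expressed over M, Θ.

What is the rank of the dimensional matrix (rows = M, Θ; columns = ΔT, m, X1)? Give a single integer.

2

Exponent matrix [M,Θ] × [ΔT,m,X1]:
  M: [ 0  1 -1]
  Θ: [ 1  0  0]
RREF → pivots at {ΔT,m} ⇒ r = 2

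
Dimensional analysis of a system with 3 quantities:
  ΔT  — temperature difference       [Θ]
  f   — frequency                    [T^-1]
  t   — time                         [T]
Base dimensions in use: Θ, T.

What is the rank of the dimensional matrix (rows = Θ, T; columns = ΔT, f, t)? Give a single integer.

2

Write exponents as rows Θ,T / cols ΔT,f,t:
  Θ: [ 1  0  0]
  T: [ 0 -1  1]
Echelon form has 2 nonzero rows (pivots: ΔT,f)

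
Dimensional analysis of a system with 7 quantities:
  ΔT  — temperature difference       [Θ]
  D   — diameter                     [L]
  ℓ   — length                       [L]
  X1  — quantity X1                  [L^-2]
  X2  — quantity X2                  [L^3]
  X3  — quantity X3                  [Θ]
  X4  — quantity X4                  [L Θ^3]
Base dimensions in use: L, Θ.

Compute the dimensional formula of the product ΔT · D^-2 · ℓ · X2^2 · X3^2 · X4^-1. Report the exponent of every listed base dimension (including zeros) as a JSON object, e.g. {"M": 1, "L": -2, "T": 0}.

Write exponents as rows L,Θ / cols ΔT,D,ℓ,X1,X2,X3,X4:
  L: [ 0  1  1 -2  3  0  1]
  Θ: [ 1  0  0  0  0  1  3]
  [L]: (1)·0+(-2)·1+(1)·1+(2)·3+(2)·0+(-1)·1 = 4
  [Θ]: (1)·1+(-2)·0+(1)·0+(2)·0+(2)·1+(-1)·3 = 0
⇒ L^4

{"L": 4, "Θ": 0}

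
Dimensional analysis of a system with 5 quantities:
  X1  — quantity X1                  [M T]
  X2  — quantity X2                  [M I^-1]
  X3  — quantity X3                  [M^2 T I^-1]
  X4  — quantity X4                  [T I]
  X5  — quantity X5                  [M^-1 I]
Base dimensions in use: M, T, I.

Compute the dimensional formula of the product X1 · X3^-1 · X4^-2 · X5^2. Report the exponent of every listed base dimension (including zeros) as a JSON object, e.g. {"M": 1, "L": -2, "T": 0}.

Write exponents as rows M,T,I / cols X1,X2,X3,X4,X5:
  M: [ 1  1  2  0 -1]
  T: [ 1  0  1  1  0]
  I: [ 0 -1 -1  1  1]
  [M]: (1)·1+(-1)·2+(-2)·0+(2)·-1 = -3
  [T]: (1)·1+(-1)·1+(-2)·1+(2)·0 = -2
  [I]: (1)·0+(-1)·-1+(-2)·1+(2)·1 = 1
⇒ M^-3 T^-2 I

{"M": -3, "T": -2, "I": 1}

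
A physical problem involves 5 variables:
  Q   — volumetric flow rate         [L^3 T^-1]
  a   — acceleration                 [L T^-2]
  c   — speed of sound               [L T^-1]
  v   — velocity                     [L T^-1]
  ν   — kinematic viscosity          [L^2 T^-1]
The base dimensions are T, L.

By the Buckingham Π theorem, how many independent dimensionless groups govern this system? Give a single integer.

Dimensional matrix (T×L by Q×a×c×v×ν):
  T: [-1 -2 -1 -1 -1]
  L: [ 3  1  1  1  2]
Row reduction gives pivot columns Q,a; rank = 2
n=5, r=2 ⇒ 3 dimensionless groups

3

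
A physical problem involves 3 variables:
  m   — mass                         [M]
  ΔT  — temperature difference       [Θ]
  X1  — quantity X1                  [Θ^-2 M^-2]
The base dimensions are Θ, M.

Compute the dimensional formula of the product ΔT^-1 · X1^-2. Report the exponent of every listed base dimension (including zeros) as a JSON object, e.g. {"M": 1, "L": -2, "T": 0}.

Exponent matrix [Θ,M] × [m,ΔT,X1]:
  Θ: [ 0  1 -2]
  M: [ 1  0 -2]
  [Θ]: (-1)·1+(-2)·-2 = 3
  [M]: (-1)·0+(-2)·-2 = 4
⇒ Θ^3 M^4

{"Θ": 3, "M": 4}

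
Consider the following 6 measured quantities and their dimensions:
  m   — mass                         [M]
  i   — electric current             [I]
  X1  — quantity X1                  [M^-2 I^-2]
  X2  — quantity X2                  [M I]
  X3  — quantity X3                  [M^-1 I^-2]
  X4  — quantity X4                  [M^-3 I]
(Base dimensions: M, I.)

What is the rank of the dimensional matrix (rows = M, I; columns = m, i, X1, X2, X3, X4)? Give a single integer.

2

Dimensional matrix (M×I by m×i×X1×X2×X3×X4):
  M: [ 1  0 -2  1 -1 -3]
  I: [ 0  1 -2  1 -2  1]
Echelon form has 2 nonzero rows (pivots: m,i)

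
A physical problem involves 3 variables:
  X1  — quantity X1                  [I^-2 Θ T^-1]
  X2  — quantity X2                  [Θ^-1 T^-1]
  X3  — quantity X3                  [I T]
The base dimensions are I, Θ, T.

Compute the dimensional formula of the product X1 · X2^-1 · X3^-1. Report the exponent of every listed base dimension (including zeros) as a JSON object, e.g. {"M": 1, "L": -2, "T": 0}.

{"I": -3, "Θ": 2, "T": -1}

Dimensional matrix (I×Θ×T by X1×X2×X3):
  I: [-2  0  1]
  Θ: [ 1 -1  0]
  T: [-1 -1  1]
  [I]: (1)·-2+(-1)·0+(-1)·1 = -3
  [Θ]: (1)·1+(-1)·-1+(-1)·0 = 2
  [T]: (1)·-1+(-1)·-1+(-1)·1 = -1
⇒ I^-3 Θ^2 T^-1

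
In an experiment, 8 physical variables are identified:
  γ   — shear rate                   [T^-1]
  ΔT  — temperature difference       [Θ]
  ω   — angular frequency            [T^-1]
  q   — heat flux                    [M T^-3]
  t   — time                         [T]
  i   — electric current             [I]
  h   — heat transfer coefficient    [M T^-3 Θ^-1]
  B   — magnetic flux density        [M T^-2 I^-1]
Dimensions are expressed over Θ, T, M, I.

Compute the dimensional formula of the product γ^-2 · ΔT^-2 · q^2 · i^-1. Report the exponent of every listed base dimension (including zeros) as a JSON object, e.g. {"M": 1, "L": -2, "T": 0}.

{"Θ": -2, "T": -4, "M": 2, "I": -1}

Write exponents as rows Θ,T,M,I / cols γ,ΔT,ω,q,t,i,h,B:
  Θ: [ 0  1  0  0  0  0 -1  0]
  T: [-1  0 -1 -3  1  0 -3 -2]
  M: [ 0  0  0  1  0  0  1  1]
  I: [ 0  0  0  0  0  1  0 -1]
  [Θ]: (-2)·0+(-2)·1+(2)·0+(-1)·0 = -2
  [T]: (-2)·-1+(-2)·0+(2)·-3+(-1)·0 = -4
  [M]: (-2)·0+(-2)·0+(2)·1+(-1)·0 = 2
  [I]: (-2)·0+(-2)·0+(2)·0+(-1)·1 = -1
⇒ Θ^-2 T^-4 M^2 I^-1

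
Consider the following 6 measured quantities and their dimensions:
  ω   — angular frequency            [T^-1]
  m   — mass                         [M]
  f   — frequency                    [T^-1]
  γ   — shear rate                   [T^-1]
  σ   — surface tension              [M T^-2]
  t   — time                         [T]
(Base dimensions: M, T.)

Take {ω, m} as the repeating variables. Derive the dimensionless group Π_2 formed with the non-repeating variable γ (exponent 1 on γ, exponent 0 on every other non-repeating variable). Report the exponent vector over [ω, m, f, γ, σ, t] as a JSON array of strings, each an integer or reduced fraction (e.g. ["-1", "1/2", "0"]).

Write exponents as rows M,T / cols ω,m,f,γ,σ,t:
  M: [ 0  1  0  0  1  0]
  T: [-1  0 -1 -1 -2  1]
Row reduction gives pivot columns ω,m; rank = 2
Repeat: ω,m; free: f,γ,σ,t
RREF:
  r0: [   1    0    1    1    2   -1]
  r1: [   0    1    0    0    1    0]
Fix exponent of γ at 1, f at 0, σ at 0, t at 0; solve each RREF row for its pivot's exponent:
  r0: exp(ω) + (1)·1 = 0 ⇒ exp(ω) = -1
  r1: exp(m) + (0)·1 = 0 ⇒ exp(m) = 0
Π_2 = ω^-1 · γ

["-1", "0", "0", "1", "0", "0"]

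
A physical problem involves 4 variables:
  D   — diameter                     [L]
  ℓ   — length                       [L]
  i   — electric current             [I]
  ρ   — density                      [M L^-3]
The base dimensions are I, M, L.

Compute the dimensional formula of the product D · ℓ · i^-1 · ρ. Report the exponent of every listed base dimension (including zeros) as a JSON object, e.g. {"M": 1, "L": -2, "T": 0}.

Dimensional matrix (I×M×L by D×ℓ×i×ρ):
  I: [ 0  0  1  0]
  M: [ 0  0  0  1]
  L: [ 1  1  0 -3]
  [I]: (1)·0+(1)·0+(-1)·1+(1)·0 = -1
  [M]: (1)·0+(1)·0+(-1)·0+(1)·1 = 1
  [L]: (1)·1+(1)·1+(-1)·0+(1)·-3 = -1
⇒ I^-1 M L^-1

{"I": -1, "M": 1, "L": -1}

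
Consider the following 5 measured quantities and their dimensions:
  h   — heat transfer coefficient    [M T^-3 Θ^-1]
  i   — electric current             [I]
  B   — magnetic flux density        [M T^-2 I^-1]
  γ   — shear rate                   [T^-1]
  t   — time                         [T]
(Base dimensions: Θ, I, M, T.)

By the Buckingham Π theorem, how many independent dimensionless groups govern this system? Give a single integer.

Write exponents as rows Θ,I,M,T / cols h,i,B,γ,t:
  Θ: [-1  0  0  0  0]
  I: [ 0  1 -1  0  0]
  M: [ 1  0  1  0  0]
  T: [-3  0 -2 -1  1]
RREF → pivots at {h,i,B,γ} ⇒ r = 4
n=5, r=4 ⇒ 1 dimensionless group

1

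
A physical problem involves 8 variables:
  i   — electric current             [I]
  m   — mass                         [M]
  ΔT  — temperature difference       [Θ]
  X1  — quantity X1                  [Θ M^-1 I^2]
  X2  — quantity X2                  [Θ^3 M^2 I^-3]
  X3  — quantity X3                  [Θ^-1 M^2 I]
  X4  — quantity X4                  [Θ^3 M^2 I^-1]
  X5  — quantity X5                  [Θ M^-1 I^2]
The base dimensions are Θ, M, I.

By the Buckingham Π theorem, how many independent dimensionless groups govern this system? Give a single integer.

Exponent matrix [Θ,M,I] × [i,m,ΔT,X1,X2,X3,X4,X5]:
  Θ: [ 0  0  1  1  3 -1  3  1]
  M: [ 0  1  0 -1  2  2  2 -1]
  I: [ 1  0  0  2 -3  1 -1  2]
Row reduction gives pivot columns i,m,ΔT; rank = 3
n=8, r=3 ⇒ 5 dimensionless groups

5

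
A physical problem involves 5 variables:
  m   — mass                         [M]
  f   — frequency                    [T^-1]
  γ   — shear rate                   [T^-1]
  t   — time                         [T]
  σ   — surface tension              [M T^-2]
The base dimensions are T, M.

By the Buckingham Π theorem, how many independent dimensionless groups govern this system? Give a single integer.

Exponent matrix [T,M] × [m,f,γ,t,σ]:
  T: [ 0 -1 -1  1 -2]
  M: [ 1  0  0  0  1]
Row reduction gives pivot columns m,f; rank = 2
5 vars − rank 2 = 3 Π groups

3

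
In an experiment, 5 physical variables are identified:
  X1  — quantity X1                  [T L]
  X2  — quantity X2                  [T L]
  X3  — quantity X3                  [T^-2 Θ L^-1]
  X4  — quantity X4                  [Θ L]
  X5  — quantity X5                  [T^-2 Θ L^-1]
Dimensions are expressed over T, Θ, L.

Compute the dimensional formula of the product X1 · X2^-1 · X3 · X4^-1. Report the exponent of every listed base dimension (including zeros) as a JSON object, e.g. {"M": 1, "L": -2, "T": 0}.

Exponent matrix [T,Θ,L] × [X1,X2,X3,X4,X5]:
  T: [ 1  1 -2  0 -2]
  Θ: [ 0  0  1  1  1]
  L: [ 1  1 -1  1 -1]
  [T]: (1)·1+(-1)·1+(1)·-2+(-1)·0 = -2
  [Θ]: (1)·0+(-1)·0+(1)·1+(-1)·1 = 0
  [L]: (1)·1+(-1)·1+(1)·-1+(-1)·1 = -2
⇒ T^-2 L^-2

{"T": -2, "Θ": 0, "L": -2}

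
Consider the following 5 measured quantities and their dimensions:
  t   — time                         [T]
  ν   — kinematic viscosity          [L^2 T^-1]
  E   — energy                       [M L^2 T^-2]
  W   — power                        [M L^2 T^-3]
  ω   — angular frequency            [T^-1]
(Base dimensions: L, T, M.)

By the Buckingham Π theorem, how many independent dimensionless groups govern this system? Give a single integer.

Write exponents as rows L,T,M / cols t,ν,E,W,ω:
  L: [ 0  2  2  2  0]
  T: [ 1 -1 -2 -3 -1]
  M: [ 0  0  1  1  0]
Echelon form has 3 nonzero rows (pivots: t,ν,E)
Π count = n − r = 5 − 3 = 2

2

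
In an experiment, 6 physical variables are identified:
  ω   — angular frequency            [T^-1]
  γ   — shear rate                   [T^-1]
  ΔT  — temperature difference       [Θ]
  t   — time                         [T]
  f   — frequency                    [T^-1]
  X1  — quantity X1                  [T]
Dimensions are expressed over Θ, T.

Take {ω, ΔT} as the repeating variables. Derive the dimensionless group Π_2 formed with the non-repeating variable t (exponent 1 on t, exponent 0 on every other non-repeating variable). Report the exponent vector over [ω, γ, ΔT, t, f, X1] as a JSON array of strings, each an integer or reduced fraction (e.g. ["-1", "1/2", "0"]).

["1", "0", "0", "1", "0", "0"]

Exponent matrix [Θ,T] × [ω,γ,ΔT,t,f,X1]:
  Θ: [ 0  0  1  0  0  0]
  T: [-1 -1  0  1 -1  1]
Row reduction gives pivot columns ω,ΔT; rank = 2
Pivot set = {ω,ΔT}, free = {γ,t,f,X1}
RREF:
  r0: [   1    1    0   -1    1   -1]
  r1: [   0    0    1    0    0    0]
Fix exponent of t at 1, γ at 0, f at 0, X1 at 0; solve each RREF row for its pivot's exponent:
  r0: exp(ω) + (-1)·1 = 0 ⇒ exp(ω) = 1
  r1: exp(ΔT) + (0)·1 = 0 ⇒ exp(ΔT) = 0
Π_2 = ω · t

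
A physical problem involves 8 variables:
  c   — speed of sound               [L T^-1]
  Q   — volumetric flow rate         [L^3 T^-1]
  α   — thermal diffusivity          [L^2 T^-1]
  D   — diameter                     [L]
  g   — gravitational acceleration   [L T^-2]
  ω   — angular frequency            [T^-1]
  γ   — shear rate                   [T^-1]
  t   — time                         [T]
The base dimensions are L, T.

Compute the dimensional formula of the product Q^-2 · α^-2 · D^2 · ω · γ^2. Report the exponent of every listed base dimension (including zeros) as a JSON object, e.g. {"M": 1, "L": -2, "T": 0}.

{"L": -8, "T": 1}

Exponent matrix [L,T] × [c,Q,α,D,g,ω,γ,t]:
  L: [ 1  3  2  1  1  0  0  0]
  T: [-1 -1 -1  0 -2 -1 -1  1]
  [L]: (-2)·3+(-2)·2+(2)·1+(1)·0+(2)·0 = -8
  [T]: (-2)·-1+(-2)·-1+(2)·0+(1)·-1+(2)·-1 = 1
⇒ L^-8 T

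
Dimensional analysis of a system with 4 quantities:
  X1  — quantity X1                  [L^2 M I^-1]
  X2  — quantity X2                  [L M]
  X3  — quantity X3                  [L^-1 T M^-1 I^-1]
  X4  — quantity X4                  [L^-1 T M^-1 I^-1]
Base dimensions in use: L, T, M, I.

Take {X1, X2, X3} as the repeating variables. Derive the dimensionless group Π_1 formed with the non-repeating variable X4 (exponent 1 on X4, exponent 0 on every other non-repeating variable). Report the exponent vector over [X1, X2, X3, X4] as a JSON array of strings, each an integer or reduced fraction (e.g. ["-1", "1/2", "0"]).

["0", "0", "-1", "1"]

Exponent matrix [L,T,M,I] × [X1,X2,X3,X4]:
  L: [ 2  1 -1 -1]
  T: [ 0  0  1  1]
  M: [ 1  1 -1 -1]
  I: [-1  0 -1 -1]
Echelon form has 3 nonzero rows (pivots: X1,X2,X3)
Repeat: X1,X2,X3; free: X4
RREF:
  r0: [   1    0    0    0]
  r1: [   0    1    0    0]
  r2: [   0    0    1    1]
  r3: [   0    0    0    0]
Fix exponent of X4 at 1; solve each RREF row for its pivot's exponent:
  r0: exp(X1) + (0)·1 = 0 ⇒ exp(X1) = 0
  r1: exp(X2) + (0)·1 = 0 ⇒ exp(X2) = 0
  r2: exp(X3) + (1)·1 = 0 ⇒ exp(X3) = -1
Π_1 = X3^-1 · X4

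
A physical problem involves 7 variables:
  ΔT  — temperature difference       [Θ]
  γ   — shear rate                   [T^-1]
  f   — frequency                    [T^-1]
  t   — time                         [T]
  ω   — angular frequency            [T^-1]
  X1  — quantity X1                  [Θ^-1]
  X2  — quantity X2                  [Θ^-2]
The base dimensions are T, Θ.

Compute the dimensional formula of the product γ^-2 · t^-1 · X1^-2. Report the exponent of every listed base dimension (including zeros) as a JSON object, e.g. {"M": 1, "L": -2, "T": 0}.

{"T": 1, "Θ": 2}

Dimensional matrix (T×Θ by ΔT×γ×f×t×ω×X1×X2):
  T: [ 0 -1 -1  1 -1  0  0]
  Θ: [ 1  0  0  0  0 -1 -2]
  [T]: (-2)·-1+(-1)·1+(-2)·0 = 1
  [Θ]: (-2)·0+(-1)·0+(-2)·-1 = 2
⇒ T Θ^2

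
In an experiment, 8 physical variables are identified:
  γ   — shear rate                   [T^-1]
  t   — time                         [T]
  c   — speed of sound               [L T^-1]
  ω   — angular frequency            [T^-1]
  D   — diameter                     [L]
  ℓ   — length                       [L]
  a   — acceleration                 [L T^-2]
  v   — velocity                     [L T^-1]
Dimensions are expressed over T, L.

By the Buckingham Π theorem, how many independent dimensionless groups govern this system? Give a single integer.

6

Exponent matrix [T,L] × [γ,t,c,ω,D,ℓ,a,v]:
  T: [-1  1 -1 -1  0  0 -2 -1]
  L: [ 0  0  1  0  1  1  1  1]
Echelon form has 2 nonzero rows (pivots: γ,c)
n=8, r=2 ⇒ 6 dimensionless groups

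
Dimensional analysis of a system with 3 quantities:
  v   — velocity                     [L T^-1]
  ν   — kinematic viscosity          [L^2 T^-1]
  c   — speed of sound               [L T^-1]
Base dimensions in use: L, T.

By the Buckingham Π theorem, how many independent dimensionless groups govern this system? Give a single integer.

Exponent matrix [L,T] × [v,ν,c]:
  L: [ 1  2  1]
  T: [-1 -1 -1]
Echelon form has 2 nonzero rows (pivots: v,ν)
Π count = n − r = 3 − 2 = 1

1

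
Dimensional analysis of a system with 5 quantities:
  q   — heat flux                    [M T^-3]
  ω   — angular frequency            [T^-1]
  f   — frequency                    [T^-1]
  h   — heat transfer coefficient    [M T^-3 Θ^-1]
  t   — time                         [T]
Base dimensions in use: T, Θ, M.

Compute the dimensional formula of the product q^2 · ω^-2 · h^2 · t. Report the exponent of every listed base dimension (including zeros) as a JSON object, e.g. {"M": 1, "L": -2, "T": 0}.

{"T": -9, "Θ": -2, "M": 4}

Dimensional matrix (T×Θ×M by q×ω×f×h×t):
  T: [-3 -1 -1 -3  1]
  Θ: [ 0  0  0 -1  0]
  M: [ 1  0  0  1  0]
  [T]: (2)·-3+(-2)·-1+(2)·-3+(1)·1 = -9
  [Θ]: (2)·0+(-2)·0+(2)·-1+(1)·0 = -2
  [M]: (2)·1+(-2)·0+(2)·1+(1)·0 = 4
⇒ T^-9 Θ^-2 M^4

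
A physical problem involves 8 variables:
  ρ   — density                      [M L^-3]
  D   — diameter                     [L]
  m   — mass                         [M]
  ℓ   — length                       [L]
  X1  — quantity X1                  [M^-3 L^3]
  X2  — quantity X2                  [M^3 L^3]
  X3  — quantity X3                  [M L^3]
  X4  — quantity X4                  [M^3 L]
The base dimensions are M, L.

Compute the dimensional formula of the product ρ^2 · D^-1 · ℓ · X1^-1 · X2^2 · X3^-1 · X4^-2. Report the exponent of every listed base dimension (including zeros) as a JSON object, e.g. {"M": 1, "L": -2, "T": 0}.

{"M": 4, "L": -8}

Exponent matrix [M,L] × [ρ,D,m,ℓ,X1,X2,X3,X4]:
  M: [ 1  0  1  0 -3  3  1  3]
  L: [-3  1  0  1  3  3  3  1]
  [M]: (2)·1+(-1)·0+(1)·0+(-1)·-3+(2)·3+(-1)·1+(-2)·3 = 4
  [L]: (2)·-3+(-1)·1+(1)·1+(-1)·3+(2)·3+(-1)·3+(-2)·1 = -8
⇒ M^4 L^-8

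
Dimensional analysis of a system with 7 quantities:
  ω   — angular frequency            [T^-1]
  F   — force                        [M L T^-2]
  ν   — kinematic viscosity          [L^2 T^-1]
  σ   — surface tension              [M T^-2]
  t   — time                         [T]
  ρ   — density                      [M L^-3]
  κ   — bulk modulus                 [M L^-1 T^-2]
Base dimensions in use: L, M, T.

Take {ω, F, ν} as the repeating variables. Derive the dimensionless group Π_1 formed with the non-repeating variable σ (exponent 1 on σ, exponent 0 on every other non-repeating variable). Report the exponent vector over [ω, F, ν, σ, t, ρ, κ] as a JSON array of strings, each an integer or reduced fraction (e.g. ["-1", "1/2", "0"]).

Write exponents as rows L,M,T / cols ω,F,ν,σ,t,ρ,κ:
  L: [ 0  1  2  0  0 -3 -1]
  M: [ 0  1  0  1  0  1  1]
  T: [-1 -2 -1 -2  1  0 -2]
Echelon form has 3 nonzero rows (pivots: ω,F,ν)
Pivot set = {ω,F,ν}, free = {σ,t,ρ,κ}
RREF:
  r0: [   1    0    0  1/2   -1    0    1]
  r1: [   0    1    0    1    0    1    1]
  r2: [   0    0    1 -1/2    0   -2   -1]
Fix exponent of σ at 1, t at 0, ρ at 0, κ at 0; solve each RREF row for its pivot's exponent:
  r0: exp(ω) + (1/2)·1 = 0 ⇒ exp(ω) = -1/2
  r1: exp(F) + (1)·1 = 0 ⇒ exp(F) = -1
  r2: exp(ν) + (-1/2)·1 = 0 ⇒ exp(ν) = 1/2
Π_1 = ω^(-1/2) · F^-1 · ν^(1/2) · σ

["-1/2", "-1", "1/2", "1", "0", "0", "0"]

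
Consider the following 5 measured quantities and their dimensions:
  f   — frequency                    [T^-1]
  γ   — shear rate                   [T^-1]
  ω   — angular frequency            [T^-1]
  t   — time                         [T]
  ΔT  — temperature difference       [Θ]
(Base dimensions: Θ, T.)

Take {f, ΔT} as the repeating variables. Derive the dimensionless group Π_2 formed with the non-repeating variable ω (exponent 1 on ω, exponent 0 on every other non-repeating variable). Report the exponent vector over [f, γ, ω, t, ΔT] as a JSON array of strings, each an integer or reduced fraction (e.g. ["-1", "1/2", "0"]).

Dimensional matrix (Θ×T by f×γ×ω×t×ΔT):
  Θ: [ 0  0  0  0  1]
  T: [-1 -1 -1  1  0]
RREF → pivots at {f,ΔT} ⇒ r = 2
Pivot set = {f,ΔT}, free = {γ,ω,t}
RREF:
  r0: [   1    1    1   -1    0]
  r1: [   0    0    0    0    1]
Fix exponent of ω at 1, γ at 0, t at 0; solve each RREF row for its pivot's exponent:
  r0: exp(f) + (1)·1 = 0 ⇒ exp(f) = -1
  r1: exp(ΔT) + (0)·1 = 0 ⇒ exp(ΔT) = 0
Π_2 = f^-1 · ω

["-1", "0", "1", "0", "0"]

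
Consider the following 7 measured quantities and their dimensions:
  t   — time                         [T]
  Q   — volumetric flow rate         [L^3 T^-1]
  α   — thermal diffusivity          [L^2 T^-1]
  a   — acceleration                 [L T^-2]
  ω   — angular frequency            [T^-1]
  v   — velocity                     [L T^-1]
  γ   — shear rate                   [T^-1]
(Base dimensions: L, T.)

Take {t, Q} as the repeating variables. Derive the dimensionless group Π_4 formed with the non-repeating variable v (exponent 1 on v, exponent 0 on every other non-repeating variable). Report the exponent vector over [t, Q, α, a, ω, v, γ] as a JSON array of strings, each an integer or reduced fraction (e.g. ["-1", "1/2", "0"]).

["2/3", "-1/3", "0", "0", "0", "1", "0"]

Dimensional matrix (L×T by t×Q×α×a×ω×v×γ):
  L: [ 0  3  2  1  0  1  0]
  T: [ 1 -1 -1 -2 -1 -1 -1]
Echelon form has 2 nonzero rows (pivots: t,Q)
Pivot set = {t,Q}, free = {α,a,ω,v,γ}
RREF:
  r0: [   1    0 -1/3 -5/3   -1 -2/3   -1]
  r1: [   0    1  2/3  1/3    0  1/3    0]
Fix exponent of v at 1, α at 0, a at 0, ω at 0, γ at 0; solve each RREF row for its pivot's exponent:
  r0: exp(t) + (-2/3)·1 = 0 ⇒ exp(t) = 2/3
  r1: exp(Q) + (1/3)·1 = 0 ⇒ exp(Q) = -1/3
Π_4 = t^(2/3) · Q^(-1/3) · v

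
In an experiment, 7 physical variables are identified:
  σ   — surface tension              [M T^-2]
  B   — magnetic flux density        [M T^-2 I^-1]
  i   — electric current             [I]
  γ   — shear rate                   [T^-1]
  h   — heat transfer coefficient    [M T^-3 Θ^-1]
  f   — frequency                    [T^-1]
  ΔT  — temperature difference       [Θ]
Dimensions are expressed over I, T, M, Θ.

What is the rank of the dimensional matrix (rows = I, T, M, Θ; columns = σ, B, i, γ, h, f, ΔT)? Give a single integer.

4

Exponent matrix [I,T,M,Θ] × [σ,B,i,γ,h,f,ΔT]:
  I: [ 0 -1  1  0  0  0  0]
  T: [-2 -2  0 -1 -3 -1  0]
  M: [ 1  1  0  0  1  0  0]
  Θ: [ 0  0  0  0 -1  0  1]
Row reduction gives pivot columns σ,B,γ,h; rank = 4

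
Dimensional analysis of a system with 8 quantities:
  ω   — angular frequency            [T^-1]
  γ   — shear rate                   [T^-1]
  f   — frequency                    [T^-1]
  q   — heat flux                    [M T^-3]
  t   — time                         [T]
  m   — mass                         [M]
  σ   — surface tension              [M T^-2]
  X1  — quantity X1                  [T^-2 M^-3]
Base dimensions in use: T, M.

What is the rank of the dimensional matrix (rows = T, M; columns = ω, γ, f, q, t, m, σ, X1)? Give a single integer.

Write exponents as rows T,M / cols ω,γ,f,q,t,m,σ,X1:
  T: [-1 -1 -1 -3  1  0 -2 -2]
  M: [ 0  0  0  1  0  1  1 -3]
Echelon form has 2 nonzero rows (pivots: ω,q)

2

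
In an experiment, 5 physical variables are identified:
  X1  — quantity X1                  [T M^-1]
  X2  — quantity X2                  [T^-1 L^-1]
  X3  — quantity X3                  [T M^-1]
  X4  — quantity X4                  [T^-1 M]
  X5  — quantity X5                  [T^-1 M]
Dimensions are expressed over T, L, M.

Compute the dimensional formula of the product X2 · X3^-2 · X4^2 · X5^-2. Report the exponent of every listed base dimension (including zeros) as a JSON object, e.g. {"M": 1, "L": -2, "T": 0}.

{"T": -3, "L": -1, "M": 2}

Dimensional matrix (T×L×M by X1×X2×X3×X4×X5):
  T: [ 1 -1  1 -1 -1]
  L: [ 0 -1  0  0  0]
  M: [-1  0 -1  1  1]
  [T]: (1)·-1+(-2)·1+(2)·-1+(-2)·-1 = -3
  [L]: (1)·-1+(-2)·0+(2)·0+(-2)·0 = -1
  [M]: (1)·0+(-2)·-1+(2)·1+(-2)·1 = 2
⇒ T^-3 L^-1 M^2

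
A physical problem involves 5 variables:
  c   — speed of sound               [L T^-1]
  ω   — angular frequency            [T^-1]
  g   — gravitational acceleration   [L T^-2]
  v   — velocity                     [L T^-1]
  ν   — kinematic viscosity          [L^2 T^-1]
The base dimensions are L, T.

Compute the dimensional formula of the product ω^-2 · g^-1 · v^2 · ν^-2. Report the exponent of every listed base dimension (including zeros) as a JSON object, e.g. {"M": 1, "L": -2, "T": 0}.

{"L": -3, "T": 4}

Dimensional matrix (L×T by c×ω×g×v×ν):
  L: [ 1  0  1  1  2]
  T: [-1 -1 -2 -1 -1]
  [L]: (-2)·0+(-1)·1+(2)·1+(-2)·2 = -3
  [T]: (-2)·-1+(-1)·-2+(2)·-1+(-2)·-1 = 4
⇒ L^-3 T^4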